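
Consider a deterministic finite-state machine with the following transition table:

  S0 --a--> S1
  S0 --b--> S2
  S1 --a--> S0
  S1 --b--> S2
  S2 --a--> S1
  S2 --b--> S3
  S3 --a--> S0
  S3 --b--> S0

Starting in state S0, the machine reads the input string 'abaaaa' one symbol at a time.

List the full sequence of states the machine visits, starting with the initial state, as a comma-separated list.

Answer: S0, S1, S2, S1, S0, S1, S0

Derivation:
Start: S0
  read 'a': S0 --a--> S1
  read 'b': S1 --b--> S2
  read 'a': S2 --a--> S1
  read 'a': S1 --a--> S0
  read 'a': S0 --a--> S1
  read 'a': S1 --a--> S0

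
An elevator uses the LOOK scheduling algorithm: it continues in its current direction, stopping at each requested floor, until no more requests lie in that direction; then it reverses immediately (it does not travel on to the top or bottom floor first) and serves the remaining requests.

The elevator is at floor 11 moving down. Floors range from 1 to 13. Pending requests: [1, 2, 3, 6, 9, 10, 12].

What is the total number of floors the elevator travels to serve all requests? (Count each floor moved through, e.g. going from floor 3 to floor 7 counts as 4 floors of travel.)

Answer: 21

Derivation:
Start at floor 11 moving down, LOOK stop order: [10, 9, 6, 3, 2, 1, 12]
  11 → 10: |10-11| = 1, total = 1
  10 → 9: |9-10| = 1, total = 2
  9 → 6: |6-9| = 3, total = 5
  6 → 3: |3-6| = 3, total = 8
  3 → 2: |2-3| = 1, total = 9
  2 → 1: |1-2| = 1, total = 10
  1 → 12: |12-1| = 11, total = 21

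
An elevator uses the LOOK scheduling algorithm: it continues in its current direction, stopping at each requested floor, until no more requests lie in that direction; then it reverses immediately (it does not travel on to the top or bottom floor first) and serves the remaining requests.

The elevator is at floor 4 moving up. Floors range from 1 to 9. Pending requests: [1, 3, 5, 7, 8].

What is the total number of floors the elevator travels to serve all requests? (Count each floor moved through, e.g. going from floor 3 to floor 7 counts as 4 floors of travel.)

Start at floor 4 moving up, LOOK stop order: [5, 7, 8, 3, 1]
  4 → 5: |5-4| = 1, total = 1
  5 → 7: |7-5| = 2, total = 3
  7 → 8: |8-7| = 1, total = 4
  8 → 3: |3-8| = 5, total = 9
  3 → 1: |1-3| = 2, total = 11

Answer: 11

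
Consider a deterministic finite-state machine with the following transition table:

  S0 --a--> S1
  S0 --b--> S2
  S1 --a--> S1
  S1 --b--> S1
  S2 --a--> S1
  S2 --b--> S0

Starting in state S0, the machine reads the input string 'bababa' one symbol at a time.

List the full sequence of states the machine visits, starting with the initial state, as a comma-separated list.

Answer: S0, S2, S1, S1, S1, S1, S1

Derivation:
Start: S0
  read 'b': S0 --b--> S2
  read 'a': S2 --a--> S1
  read 'b': S1 --b--> S1
  read 'a': S1 --a--> S1
  read 'b': S1 --b--> S1
  read 'a': S1 --a--> S1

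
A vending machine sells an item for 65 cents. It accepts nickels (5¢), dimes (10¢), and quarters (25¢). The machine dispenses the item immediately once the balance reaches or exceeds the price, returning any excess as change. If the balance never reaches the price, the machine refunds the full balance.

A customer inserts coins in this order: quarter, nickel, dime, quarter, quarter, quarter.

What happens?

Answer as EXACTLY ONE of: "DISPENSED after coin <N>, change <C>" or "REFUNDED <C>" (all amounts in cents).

Answer: DISPENSED after coin 4, change 0

Derivation:
Price: 65¢
Coin 1 (quarter, 25¢): balance = 25¢
Coin 2 (nickel, 5¢): balance = 30¢
Coin 3 (dime, 10¢): balance = 40¢
Coin 4 (quarter, 25¢): balance = 65¢
  → balance >= price → DISPENSE, change = 65 - 65 = 0¢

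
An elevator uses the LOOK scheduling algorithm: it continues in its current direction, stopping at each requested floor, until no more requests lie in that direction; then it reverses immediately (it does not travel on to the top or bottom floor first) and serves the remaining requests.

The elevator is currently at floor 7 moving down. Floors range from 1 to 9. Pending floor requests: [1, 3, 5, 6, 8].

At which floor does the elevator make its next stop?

Current floor: 7, direction: down
Requests above: [8]
Requests below: [1, 3, 5, 6]
Moving down and requests lie below → nearest below is max([1, 3, 5, 6]) = 6

Answer: 6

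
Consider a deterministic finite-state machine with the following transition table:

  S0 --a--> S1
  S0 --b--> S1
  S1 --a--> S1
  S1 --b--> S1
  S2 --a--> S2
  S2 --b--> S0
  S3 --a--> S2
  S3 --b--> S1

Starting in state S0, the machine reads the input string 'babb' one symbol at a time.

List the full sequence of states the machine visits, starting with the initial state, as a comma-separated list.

Start: S0
  read 'b': S0 --b--> S1
  read 'a': S1 --a--> S1
  read 'b': S1 --b--> S1
  read 'b': S1 --b--> S1

Answer: S0, S1, S1, S1, S1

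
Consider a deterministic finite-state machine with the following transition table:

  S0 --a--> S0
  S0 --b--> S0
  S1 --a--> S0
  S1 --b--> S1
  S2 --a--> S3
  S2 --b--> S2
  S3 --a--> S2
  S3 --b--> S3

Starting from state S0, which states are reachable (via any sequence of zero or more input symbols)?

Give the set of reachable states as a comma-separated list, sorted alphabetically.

BFS from S0:
  visit S0: S0--a-->S0 (seen), S0--b-->S0 (seen)

Answer: S0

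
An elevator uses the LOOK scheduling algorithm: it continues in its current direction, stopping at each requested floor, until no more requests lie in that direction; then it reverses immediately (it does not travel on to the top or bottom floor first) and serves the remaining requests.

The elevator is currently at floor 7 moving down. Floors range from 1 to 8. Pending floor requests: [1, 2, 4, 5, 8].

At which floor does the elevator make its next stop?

Answer: 5

Derivation:
Current floor: 7, direction: down
Requests above: [8]
Requests below: [1, 2, 4, 5]
Moving down and requests lie below → nearest below is max([1, 2, 4, 5]) = 5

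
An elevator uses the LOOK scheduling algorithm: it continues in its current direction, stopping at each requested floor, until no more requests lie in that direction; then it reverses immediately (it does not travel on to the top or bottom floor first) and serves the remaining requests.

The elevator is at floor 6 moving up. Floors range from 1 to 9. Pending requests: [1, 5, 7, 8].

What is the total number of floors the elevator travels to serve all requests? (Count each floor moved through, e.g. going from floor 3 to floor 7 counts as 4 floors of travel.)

Start at floor 6 moving up, LOOK stop order: [7, 8, 5, 1]
  6 → 7: |7-6| = 1, total = 1
  7 → 8: |8-7| = 1, total = 2
  8 → 5: |5-8| = 3, total = 5
  5 → 1: |1-5| = 4, total = 9

Answer: 9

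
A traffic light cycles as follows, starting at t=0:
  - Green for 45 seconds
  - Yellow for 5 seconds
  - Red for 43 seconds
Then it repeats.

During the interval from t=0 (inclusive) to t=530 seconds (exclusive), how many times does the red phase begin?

Answer: 6

Derivation:
Cycle = 45+5+43 = 93s
red phase starts at t = k*93 + 50 for k=0,1,2,...
Need k*93+50 < 530 → k < 5.161
k ∈ {0, ..., 5} → 6 starts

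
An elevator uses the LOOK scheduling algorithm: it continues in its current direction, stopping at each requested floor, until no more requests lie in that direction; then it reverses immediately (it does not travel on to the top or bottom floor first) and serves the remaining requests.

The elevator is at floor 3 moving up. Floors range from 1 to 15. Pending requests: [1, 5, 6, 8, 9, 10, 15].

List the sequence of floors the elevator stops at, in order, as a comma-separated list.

Current: 3, moving UP
Serve above first (ascending): [5, 6, 8, 9, 10, 15]
Then reverse, serve below (descending): [1]

Answer: 5, 6, 8, 9, 10, 15, 1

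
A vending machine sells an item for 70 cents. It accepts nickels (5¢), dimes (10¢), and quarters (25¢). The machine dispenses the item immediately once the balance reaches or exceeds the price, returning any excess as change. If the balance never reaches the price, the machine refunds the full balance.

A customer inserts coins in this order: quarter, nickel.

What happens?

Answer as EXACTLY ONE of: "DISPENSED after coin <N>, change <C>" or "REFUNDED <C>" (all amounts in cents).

Answer: REFUNDED 30

Derivation:
Price: 70¢
Coin 1 (quarter, 25¢): balance = 25¢
Coin 2 (nickel, 5¢): balance = 30¢
All coins inserted, balance 30¢ < price 70¢ → REFUND 30¢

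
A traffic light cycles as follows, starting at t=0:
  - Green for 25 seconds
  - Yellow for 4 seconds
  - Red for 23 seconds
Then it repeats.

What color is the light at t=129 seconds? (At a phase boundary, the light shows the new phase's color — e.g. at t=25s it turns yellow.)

Cycle length = 25 + 4 + 23 = 52s
t = 129, phase_t = 129 mod 52 = 25
25 <= 25 < 29 (yellow end) → YELLOW

Answer: yellow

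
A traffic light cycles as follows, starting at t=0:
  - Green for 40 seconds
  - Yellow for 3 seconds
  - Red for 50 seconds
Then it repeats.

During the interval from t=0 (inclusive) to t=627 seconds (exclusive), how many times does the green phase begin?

Answer: 7

Derivation:
Cycle = 40+3+50 = 93s
green phase starts at t = k*93 + 0 for k=0,1,2,...
Need k*93+0 < 627 → k < 6.742
k ∈ {0, ..., 6} → 7 starts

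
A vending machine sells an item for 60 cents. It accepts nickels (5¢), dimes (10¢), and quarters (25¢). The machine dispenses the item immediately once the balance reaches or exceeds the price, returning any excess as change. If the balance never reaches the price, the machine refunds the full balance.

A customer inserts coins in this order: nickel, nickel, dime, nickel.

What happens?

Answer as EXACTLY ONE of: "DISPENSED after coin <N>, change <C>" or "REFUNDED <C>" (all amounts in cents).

Price: 60¢
Coin 1 (nickel, 5¢): balance = 5¢
Coin 2 (nickel, 5¢): balance = 10¢
Coin 3 (dime, 10¢): balance = 20¢
Coin 4 (nickel, 5¢): balance = 25¢
All coins inserted, balance 25¢ < price 60¢ → REFUND 25¢

Answer: REFUNDED 25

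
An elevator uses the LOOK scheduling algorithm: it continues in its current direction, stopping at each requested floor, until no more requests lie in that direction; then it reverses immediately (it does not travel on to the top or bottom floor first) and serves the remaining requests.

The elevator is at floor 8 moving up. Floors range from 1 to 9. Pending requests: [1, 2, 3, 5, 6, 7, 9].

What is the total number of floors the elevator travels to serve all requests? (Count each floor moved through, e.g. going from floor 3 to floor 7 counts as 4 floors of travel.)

Start at floor 8 moving up, LOOK stop order: [9, 7, 6, 5, 3, 2, 1]
  8 → 9: |9-8| = 1, total = 1
  9 → 7: |7-9| = 2, total = 3
  7 → 6: |6-7| = 1, total = 4
  6 → 5: |5-6| = 1, total = 5
  5 → 3: |3-5| = 2, total = 7
  3 → 2: |2-3| = 1, total = 8
  2 → 1: |1-2| = 1, total = 9

Answer: 9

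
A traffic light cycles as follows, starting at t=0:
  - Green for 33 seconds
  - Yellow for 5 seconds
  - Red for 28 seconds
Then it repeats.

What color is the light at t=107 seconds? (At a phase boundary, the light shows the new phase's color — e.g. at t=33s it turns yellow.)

Cycle length = 33 + 5 + 28 = 66s
t = 107, phase_t = 107 mod 66 = 41
41 >= 38 → RED

Answer: red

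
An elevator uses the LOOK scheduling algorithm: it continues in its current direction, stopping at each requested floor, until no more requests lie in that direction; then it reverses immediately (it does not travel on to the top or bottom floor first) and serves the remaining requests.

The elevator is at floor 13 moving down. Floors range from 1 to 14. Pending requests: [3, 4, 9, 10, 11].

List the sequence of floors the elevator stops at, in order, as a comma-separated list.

Answer: 11, 10, 9, 4, 3

Derivation:
Current: 13, moving DOWN
Serve below first (descending): [11, 10, 9, 4, 3]
Then reverse, serve above (ascending): []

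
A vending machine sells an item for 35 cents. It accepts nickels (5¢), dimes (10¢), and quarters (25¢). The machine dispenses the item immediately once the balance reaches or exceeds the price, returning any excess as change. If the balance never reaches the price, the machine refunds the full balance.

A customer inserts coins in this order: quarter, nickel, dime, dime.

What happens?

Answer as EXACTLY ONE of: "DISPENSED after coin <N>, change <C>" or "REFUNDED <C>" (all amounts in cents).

Price: 35¢
Coin 1 (quarter, 25¢): balance = 25¢
Coin 2 (nickel, 5¢): balance = 30¢
Coin 3 (dime, 10¢): balance = 40¢
  → balance >= price → DISPENSE, change = 40 - 35 = 5¢

Answer: DISPENSED after coin 3, change 5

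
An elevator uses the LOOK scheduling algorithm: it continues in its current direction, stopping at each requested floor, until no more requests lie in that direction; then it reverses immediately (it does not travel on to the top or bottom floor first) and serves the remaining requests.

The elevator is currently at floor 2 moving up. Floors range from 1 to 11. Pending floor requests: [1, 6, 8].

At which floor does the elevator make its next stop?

Answer: 6

Derivation:
Current floor: 2, direction: up
Requests above: [6, 8]
Requests below: [1]
Moving up and requests lie above → nearest above is min([6, 8]) = 6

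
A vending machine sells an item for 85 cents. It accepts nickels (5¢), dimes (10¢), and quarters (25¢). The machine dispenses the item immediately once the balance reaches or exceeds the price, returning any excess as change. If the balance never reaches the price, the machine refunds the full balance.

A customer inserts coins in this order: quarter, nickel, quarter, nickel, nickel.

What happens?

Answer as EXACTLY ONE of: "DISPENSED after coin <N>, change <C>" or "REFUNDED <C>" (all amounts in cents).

Answer: REFUNDED 65

Derivation:
Price: 85¢
Coin 1 (quarter, 25¢): balance = 25¢
Coin 2 (nickel, 5¢): balance = 30¢
Coin 3 (quarter, 25¢): balance = 55¢
Coin 4 (nickel, 5¢): balance = 60¢
Coin 5 (nickel, 5¢): balance = 65¢
All coins inserted, balance 65¢ < price 85¢ → REFUND 65¢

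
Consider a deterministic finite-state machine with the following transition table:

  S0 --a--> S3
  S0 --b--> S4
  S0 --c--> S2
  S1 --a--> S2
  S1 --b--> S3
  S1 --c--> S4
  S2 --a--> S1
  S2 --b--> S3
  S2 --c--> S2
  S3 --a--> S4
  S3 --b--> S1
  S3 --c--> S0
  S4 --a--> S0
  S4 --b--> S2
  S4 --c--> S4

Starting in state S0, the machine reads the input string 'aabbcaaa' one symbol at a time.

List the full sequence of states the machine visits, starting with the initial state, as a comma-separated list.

Start: S0
  read 'a': S0 --a--> S3
  read 'a': S3 --a--> S4
  read 'b': S4 --b--> S2
  read 'b': S2 --b--> S3
  read 'c': S3 --c--> S0
  read 'a': S0 --a--> S3
  read 'a': S3 --a--> S4
  read 'a': S4 --a--> S0

Answer: S0, S3, S4, S2, S3, S0, S3, S4, S0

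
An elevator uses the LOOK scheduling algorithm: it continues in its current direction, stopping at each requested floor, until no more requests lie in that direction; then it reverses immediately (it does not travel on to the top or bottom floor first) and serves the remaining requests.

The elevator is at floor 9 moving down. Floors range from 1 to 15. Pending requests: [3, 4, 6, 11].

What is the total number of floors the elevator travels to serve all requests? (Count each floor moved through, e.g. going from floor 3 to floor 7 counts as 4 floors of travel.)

Answer: 14

Derivation:
Start at floor 9 moving down, LOOK stop order: [6, 4, 3, 11]
  9 → 6: |6-9| = 3, total = 3
  6 → 4: |4-6| = 2, total = 5
  4 → 3: |3-4| = 1, total = 6
  3 → 11: |11-3| = 8, total = 14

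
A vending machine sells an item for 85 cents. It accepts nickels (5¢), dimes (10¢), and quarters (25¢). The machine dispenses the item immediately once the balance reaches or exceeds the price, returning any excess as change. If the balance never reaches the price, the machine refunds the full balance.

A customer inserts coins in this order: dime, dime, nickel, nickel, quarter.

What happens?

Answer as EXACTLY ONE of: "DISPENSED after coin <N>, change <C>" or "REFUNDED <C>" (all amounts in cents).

Answer: REFUNDED 55

Derivation:
Price: 85¢
Coin 1 (dime, 10¢): balance = 10¢
Coin 2 (dime, 10¢): balance = 20¢
Coin 3 (nickel, 5¢): balance = 25¢
Coin 4 (nickel, 5¢): balance = 30¢
Coin 5 (quarter, 25¢): balance = 55¢
All coins inserted, balance 55¢ < price 85¢ → REFUND 55¢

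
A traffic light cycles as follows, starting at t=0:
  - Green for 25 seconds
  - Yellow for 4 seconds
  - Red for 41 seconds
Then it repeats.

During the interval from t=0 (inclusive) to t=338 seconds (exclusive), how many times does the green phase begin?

Answer: 5

Derivation:
Cycle = 25+4+41 = 70s
green phase starts at t = k*70 + 0 for k=0,1,2,...
Need k*70+0 < 338 → k < 4.829
k ∈ {0, ..., 4} → 5 starts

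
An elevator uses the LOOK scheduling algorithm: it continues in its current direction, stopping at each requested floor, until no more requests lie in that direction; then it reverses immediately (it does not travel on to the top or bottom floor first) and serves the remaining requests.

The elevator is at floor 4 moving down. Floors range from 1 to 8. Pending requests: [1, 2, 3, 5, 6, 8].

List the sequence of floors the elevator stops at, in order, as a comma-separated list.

Current: 4, moving DOWN
Serve below first (descending): [3, 2, 1]
Then reverse, serve above (ascending): [5, 6, 8]

Answer: 3, 2, 1, 5, 6, 8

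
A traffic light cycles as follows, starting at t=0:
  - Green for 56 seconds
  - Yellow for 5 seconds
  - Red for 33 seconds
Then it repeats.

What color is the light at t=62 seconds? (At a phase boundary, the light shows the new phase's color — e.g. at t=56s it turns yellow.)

Answer: red

Derivation:
Cycle length = 56 + 5 + 33 = 94s
t = 62, phase_t = 62 mod 94 = 62
62 >= 61 → RED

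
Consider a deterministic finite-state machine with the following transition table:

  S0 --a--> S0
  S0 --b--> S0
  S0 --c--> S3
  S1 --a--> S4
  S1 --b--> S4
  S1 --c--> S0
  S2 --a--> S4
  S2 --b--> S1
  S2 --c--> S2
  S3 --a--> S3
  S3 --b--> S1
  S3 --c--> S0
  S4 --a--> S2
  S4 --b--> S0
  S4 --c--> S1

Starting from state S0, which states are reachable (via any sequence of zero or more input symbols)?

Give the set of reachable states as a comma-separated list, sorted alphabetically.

Answer: S0, S1, S2, S3, S4

Derivation:
BFS from S0:
  visit S0: S0--a-->S0 (seen), S0--b-->S0 (seen), S0--c-->S3 (new)
  visit S3: S3--a-->S3 (seen), S3--b-->S1 (new), S3--c-->S0 (seen)
  visit S1: S1--a-->S4 (new), S1--b-->S4 (seen), S1--c-->S0 (seen)
  visit S4: S4--a-->S2 (new), S4--b-->S0 (seen), S4--c-->S1 (seen)
  visit S2: S2--a-->S4 (seen), S2--b-->S1 (seen), S2--c-->S2 (seen)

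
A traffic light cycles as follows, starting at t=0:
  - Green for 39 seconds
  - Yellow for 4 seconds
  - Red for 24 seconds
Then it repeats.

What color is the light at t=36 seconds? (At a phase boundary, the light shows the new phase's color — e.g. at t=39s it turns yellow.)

Answer: green

Derivation:
Cycle length = 39 + 4 + 24 = 67s
t = 36, phase_t = 36 mod 67 = 36
36 < 39 (green end) → GREEN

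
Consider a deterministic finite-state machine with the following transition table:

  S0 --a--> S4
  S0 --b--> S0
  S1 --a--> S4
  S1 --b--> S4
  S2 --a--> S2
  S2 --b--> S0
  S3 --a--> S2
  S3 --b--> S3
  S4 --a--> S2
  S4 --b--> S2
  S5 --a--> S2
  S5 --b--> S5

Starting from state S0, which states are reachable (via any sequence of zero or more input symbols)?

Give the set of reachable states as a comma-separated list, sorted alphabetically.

Answer: S0, S2, S4

Derivation:
BFS from S0:
  visit S0: S0--a-->S4 (new), S0--b-->S0 (seen)
  visit S4: S4--a-->S2 (new), S4--b-->S2 (seen)
  visit S2: S2--a-->S2 (seen), S2--b-->S0 (seen)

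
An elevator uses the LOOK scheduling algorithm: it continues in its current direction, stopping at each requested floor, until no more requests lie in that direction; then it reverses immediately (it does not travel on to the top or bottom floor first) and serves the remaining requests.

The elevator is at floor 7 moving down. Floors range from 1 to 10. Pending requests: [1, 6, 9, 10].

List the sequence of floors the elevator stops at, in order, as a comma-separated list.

Answer: 6, 1, 9, 10

Derivation:
Current: 7, moving DOWN
Serve below first (descending): [6, 1]
Then reverse, serve above (ascending): [9, 10]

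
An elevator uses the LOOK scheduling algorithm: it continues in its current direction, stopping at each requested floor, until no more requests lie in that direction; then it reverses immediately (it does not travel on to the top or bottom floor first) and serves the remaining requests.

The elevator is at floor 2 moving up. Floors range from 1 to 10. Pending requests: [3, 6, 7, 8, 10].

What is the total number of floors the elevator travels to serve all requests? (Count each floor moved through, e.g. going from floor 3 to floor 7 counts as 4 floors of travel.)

Start at floor 2 moving up, LOOK stop order: [3, 6, 7, 8, 10]
  2 → 3: |3-2| = 1, total = 1
  3 → 6: |6-3| = 3, total = 4
  6 → 7: |7-6| = 1, total = 5
  7 → 8: |8-7| = 1, total = 6
  8 → 10: |10-8| = 2, total = 8

Answer: 8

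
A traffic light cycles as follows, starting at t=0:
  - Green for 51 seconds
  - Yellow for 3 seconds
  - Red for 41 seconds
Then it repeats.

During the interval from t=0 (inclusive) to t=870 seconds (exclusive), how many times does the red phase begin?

Cycle = 51+3+41 = 95s
red phase starts at t = k*95 + 54 for k=0,1,2,...
Need k*95+54 < 870 → k < 8.589
k ∈ {0, ..., 8} → 9 starts

Answer: 9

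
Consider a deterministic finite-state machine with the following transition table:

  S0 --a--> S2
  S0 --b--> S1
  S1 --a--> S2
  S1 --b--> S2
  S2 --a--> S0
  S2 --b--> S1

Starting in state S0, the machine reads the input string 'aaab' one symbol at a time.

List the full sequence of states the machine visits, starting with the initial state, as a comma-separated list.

Answer: S0, S2, S0, S2, S1

Derivation:
Start: S0
  read 'a': S0 --a--> S2
  read 'a': S2 --a--> S0
  read 'a': S0 --a--> S2
  read 'b': S2 --b--> S1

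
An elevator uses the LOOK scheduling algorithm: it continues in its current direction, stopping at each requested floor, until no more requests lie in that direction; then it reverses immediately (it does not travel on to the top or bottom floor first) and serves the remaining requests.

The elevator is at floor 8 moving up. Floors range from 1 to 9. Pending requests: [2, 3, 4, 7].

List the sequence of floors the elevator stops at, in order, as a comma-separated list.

Answer: 7, 4, 3, 2

Derivation:
Current: 8, moving UP
Serve above first (ascending): []
Then reverse, serve below (descending): [7, 4, 3, 2]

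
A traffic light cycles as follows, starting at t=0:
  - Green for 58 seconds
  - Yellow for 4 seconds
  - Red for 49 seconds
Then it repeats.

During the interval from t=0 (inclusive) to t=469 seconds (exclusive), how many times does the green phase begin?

Answer: 5

Derivation:
Cycle = 58+4+49 = 111s
green phase starts at t = k*111 + 0 for k=0,1,2,...
Need k*111+0 < 469 → k < 4.225
k ∈ {0, ..., 4} → 5 starts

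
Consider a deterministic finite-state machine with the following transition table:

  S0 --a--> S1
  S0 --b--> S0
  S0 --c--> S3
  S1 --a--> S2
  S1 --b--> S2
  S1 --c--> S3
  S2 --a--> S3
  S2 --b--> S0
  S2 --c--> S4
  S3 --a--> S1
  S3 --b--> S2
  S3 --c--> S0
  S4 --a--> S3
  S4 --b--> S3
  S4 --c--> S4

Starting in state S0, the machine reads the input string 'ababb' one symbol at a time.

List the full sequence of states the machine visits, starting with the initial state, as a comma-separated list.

Answer: S0, S1, S2, S3, S2, S0

Derivation:
Start: S0
  read 'a': S0 --a--> S1
  read 'b': S1 --b--> S2
  read 'a': S2 --a--> S3
  read 'b': S3 --b--> S2
  read 'b': S2 --b--> S0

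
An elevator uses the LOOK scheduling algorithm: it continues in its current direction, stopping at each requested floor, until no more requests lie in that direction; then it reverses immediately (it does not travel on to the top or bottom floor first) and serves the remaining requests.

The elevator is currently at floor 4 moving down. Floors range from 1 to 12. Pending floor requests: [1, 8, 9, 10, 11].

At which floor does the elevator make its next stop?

Current floor: 4, direction: down
Requests above: [8, 9, 10, 11]
Requests below: [1]
Moving down and requests lie below → nearest below is max([1]) = 1

Answer: 1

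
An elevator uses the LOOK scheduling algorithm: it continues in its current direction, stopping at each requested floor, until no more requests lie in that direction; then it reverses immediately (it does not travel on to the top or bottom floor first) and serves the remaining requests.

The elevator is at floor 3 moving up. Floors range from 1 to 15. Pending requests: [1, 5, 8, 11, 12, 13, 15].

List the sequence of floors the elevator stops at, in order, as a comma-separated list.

Answer: 5, 8, 11, 12, 13, 15, 1

Derivation:
Current: 3, moving UP
Serve above first (ascending): [5, 8, 11, 12, 13, 15]
Then reverse, serve below (descending): [1]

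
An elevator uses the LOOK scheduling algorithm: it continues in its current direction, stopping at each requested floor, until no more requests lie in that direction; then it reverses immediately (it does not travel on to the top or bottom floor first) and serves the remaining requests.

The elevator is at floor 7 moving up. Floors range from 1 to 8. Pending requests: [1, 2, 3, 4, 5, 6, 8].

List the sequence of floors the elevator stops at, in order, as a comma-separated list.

Answer: 8, 6, 5, 4, 3, 2, 1

Derivation:
Current: 7, moving UP
Serve above first (ascending): [8]
Then reverse, serve below (descending): [6, 5, 4, 3, 2, 1]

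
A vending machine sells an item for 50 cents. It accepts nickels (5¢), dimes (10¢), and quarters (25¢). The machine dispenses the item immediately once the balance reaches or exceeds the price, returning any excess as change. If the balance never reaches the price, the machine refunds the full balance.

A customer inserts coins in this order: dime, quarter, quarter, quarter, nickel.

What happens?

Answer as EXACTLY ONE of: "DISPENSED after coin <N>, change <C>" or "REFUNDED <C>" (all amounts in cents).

Answer: DISPENSED after coin 3, change 10

Derivation:
Price: 50¢
Coin 1 (dime, 10¢): balance = 10¢
Coin 2 (quarter, 25¢): balance = 35¢
Coin 3 (quarter, 25¢): balance = 60¢
  → balance >= price → DISPENSE, change = 60 - 50 = 10¢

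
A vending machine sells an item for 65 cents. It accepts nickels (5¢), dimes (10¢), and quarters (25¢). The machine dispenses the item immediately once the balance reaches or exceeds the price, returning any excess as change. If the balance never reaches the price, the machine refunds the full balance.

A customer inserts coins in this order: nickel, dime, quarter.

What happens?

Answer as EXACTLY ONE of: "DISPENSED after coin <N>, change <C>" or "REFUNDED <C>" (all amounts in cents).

Answer: REFUNDED 40

Derivation:
Price: 65¢
Coin 1 (nickel, 5¢): balance = 5¢
Coin 2 (dime, 10¢): balance = 15¢
Coin 3 (quarter, 25¢): balance = 40¢
All coins inserted, balance 40¢ < price 65¢ → REFUND 40¢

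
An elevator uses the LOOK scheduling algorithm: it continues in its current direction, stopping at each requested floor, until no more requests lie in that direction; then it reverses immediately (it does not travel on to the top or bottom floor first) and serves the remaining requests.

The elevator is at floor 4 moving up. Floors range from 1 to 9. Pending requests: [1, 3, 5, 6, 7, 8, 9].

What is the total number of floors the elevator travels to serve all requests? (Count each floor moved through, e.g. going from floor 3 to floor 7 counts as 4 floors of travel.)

Start at floor 4 moving up, LOOK stop order: [5, 6, 7, 8, 9, 3, 1]
  4 → 5: |5-4| = 1, total = 1
  5 → 6: |6-5| = 1, total = 2
  6 → 7: |7-6| = 1, total = 3
  7 → 8: |8-7| = 1, total = 4
  8 → 9: |9-8| = 1, total = 5
  9 → 3: |3-9| = 6, total = 11
  3 → 1: |1-3| = 2, total = 13

Answer: 13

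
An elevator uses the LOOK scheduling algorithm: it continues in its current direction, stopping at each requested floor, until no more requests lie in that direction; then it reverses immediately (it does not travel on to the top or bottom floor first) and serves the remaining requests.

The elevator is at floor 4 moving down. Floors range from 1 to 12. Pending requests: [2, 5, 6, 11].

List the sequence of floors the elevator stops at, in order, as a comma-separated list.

Current: 4, moving DOWN
Serve below first (descending): [2]
Then reverse, serve above (ascending): [5, 6, 11]

Answer: 2, 5, 6, 11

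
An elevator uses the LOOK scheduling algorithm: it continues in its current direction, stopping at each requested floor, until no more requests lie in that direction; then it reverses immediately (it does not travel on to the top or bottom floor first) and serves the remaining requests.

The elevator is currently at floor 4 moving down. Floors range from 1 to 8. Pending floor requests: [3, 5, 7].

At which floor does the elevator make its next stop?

Answer: 3

Derivation:
Current floor: 4, direction: down
Requests above: [5, 7]
Requests below: [3]
Moving down and requests lie below → nearest below is max([3]) = 3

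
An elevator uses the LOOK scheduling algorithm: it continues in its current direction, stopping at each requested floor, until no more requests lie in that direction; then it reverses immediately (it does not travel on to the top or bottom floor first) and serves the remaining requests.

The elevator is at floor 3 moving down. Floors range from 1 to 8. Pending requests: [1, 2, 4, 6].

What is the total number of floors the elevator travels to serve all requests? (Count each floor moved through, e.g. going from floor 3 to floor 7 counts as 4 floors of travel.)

Start at floor 3 moving down, LOOK stop order: [2, 1, 4, 6]
  3 → 2: |2-3| = 1, total = 1
  2 → 1: |1-2| = 1, total = 2
  1 → 4: |4-1| = 3, total = 5
  4 → 6: |6-4| = 2, total = 7

Answer: 7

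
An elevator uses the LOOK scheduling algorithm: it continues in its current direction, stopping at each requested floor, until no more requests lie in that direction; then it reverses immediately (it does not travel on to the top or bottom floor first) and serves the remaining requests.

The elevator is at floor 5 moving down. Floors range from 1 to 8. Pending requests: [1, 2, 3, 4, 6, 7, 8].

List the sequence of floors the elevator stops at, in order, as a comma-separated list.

Answer: 4, 3, 2, 1, 6, 7, 8

Derivation:
Current: 5, moving DOWN
Serve below first (descending): [4, 3, 2, 1]
Then reverse, serve above (ascending): [6, 7, 8]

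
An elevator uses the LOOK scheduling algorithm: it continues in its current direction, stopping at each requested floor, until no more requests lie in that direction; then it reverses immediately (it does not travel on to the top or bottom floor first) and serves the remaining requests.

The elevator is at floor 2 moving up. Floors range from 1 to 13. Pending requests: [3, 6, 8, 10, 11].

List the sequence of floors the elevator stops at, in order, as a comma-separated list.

Answer: 3, 6, 8, 10, 11

Derivation:
Current: 2, moving UP
Serve above first (ascending): [3, 6, 8, 10, 11]
Then reverse, serve below (descending): []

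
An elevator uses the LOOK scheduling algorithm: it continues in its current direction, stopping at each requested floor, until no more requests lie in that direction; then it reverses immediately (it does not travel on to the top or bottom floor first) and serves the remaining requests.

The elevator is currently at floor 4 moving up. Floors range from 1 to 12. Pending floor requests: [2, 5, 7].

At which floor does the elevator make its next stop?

Current floor: 4, direction: up
Requests above: [5, 7]
Requests below: [2]
Moving up and requests lie above → nearest above is min([5, 7]) = 5

Answer: 5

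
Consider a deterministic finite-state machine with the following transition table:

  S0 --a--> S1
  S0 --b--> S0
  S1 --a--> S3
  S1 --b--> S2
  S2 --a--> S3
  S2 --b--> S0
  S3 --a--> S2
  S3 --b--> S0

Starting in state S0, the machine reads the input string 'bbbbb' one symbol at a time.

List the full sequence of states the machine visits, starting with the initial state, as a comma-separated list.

Answer: S0, S0, S0, S0, S0, S0

Derivation:
Start: S0
  read 'b': S0 --b--> S0
  read 'b': S0 --b--> S0
  read 'b': S0 --b--> S0
  read 'b': S0 --b--> S0
  read 'b': S0 --b--> S0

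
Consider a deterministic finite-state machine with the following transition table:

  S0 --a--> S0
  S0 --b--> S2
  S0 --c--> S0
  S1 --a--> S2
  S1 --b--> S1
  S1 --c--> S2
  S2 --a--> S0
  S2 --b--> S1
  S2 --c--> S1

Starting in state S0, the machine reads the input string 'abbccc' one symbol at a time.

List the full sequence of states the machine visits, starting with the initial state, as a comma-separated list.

Start: S0
  read 'a': S0 --a--> S0
  read 'b': S0 --b--> S2
  read 'b': S2 --b--> S1
  read 'c': S1 --c--> S2
  read 'c': S2 --c--> S1
  read 'c': S1 --c--> S2

Answer: S0, S0, S2, S1, S2, S1, S2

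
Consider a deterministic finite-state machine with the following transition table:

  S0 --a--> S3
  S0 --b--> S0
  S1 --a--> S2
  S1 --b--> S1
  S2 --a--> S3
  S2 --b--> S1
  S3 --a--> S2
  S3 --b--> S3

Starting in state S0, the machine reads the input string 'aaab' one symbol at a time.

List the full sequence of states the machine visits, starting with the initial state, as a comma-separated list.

Answer: S0, S3, S2, S3, S3

Derivation:
Start: S0
  read 'a': S0 --a--> S3
  read 'a': S3 --a--> S2
  read 'a': S2 --a--> S3
  read 'b': S3 --b--> S3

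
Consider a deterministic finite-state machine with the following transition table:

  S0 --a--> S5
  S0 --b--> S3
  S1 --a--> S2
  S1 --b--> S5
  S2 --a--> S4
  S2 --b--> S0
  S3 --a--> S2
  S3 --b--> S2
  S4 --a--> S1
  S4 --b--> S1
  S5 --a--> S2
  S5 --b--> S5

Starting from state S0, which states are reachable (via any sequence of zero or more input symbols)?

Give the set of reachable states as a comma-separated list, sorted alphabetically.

BFS from S0:
  visit S0: S0--a-->S5 (new), S0--b-->S3 (new)
  visit S5: S5--a-->S2 (new), S5--b-->S5 (seen)
  visit S3: S3--a-->S2 (seen), S3--b-->S2 (seen)
  visit S2: S2--a-->S4 (new), S2--b-->S0 (seen)
  visit S4: S4--a-->S1 (new), S4--b-->S1 (seen)
  visit S1: S1--a-->S2 (seen), S1--b-->S5 (seen)

Answer: S0, S1, S2, S3, S4, S5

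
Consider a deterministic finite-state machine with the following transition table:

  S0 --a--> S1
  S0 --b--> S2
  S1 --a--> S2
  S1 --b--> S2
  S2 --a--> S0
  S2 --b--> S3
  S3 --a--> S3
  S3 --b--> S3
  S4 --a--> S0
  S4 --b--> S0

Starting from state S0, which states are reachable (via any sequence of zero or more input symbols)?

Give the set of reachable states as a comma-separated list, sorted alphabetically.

Answer: S0, S1, S2, S3

Derivation:
BFS from S0:
  visit S0: S0--a-->S1 (new), S0--b-->S2 (new)
  visit S1: S1--a-->S2 (seen), S1--b-->S2 (seen)
  visit S2: S2--a-->S0 (seen), S2--b-->S3 (new)
  visit S3: S3--a-->S3 (seen), S3--b-->S3 (seen)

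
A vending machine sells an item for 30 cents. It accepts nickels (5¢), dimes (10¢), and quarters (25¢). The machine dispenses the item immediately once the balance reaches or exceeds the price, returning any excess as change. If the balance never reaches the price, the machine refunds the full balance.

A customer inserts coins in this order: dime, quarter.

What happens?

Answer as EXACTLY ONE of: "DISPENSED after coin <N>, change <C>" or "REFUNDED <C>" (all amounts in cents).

Price: 30¢
Coin 1 (dime, 10¢): balance = 10¢
Coin 2 (quarter, 25¢): balance = 35¢
  → balance >= price → DISPENSE, change = 35 - 30 = 5¢

Answer: DISPENSED after coin 2, change 5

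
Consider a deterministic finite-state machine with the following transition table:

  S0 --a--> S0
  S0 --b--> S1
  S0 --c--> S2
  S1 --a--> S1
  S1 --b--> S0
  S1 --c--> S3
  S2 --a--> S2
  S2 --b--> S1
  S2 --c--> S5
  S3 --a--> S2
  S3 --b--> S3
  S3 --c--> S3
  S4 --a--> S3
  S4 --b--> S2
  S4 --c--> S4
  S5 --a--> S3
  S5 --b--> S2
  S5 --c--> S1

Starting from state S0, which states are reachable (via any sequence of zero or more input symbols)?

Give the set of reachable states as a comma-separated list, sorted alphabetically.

BFS from S0:
  visit S0: S0--a-->S0 (seen), S0--b-->S1 (new), S0--c-->S2 (new)
  visit S1: S1--a-->S1 (seen), S1--b-->S0 (seen), S1--c-->S3 (new)
  visit S2: S2--a-->S2 (seen), S2--b-->S1 (seen), S2--c-->S5 (new)
  visit S3: S3--a-->S2 (seen), S3--b-->S3 (seen), S3--c-->S3 (seen)
  visit S5: S5--a-->S3 (seen), S5--b-->S2 (seen), S5--c-->S1 (seen)

Answer: S0, S1, S2, S3, S5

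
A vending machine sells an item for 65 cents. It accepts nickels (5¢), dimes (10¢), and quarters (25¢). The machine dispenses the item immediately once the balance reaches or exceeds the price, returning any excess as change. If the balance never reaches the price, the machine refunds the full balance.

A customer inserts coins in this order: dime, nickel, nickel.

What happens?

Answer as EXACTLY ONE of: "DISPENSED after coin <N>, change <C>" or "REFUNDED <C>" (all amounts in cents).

Price: 65¢
Coin 1 (dime, 10¢): balance = 10¢
Coin 2 (nickel, 5¢): balance = 15¢
Coin 3 (nickel, 5¢): balance = 20¢
All coins inserted, balance 20¢ < price 65¢ → REFUND 20¢

Answer: REFUNDED 20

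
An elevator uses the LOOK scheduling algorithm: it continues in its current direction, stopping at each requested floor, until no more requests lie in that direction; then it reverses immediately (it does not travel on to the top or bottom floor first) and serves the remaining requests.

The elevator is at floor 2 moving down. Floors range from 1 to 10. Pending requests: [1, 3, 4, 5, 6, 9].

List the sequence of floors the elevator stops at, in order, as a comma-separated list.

Answer: 1, 3, 4, 5, 6, 9

Derivation:
Current: 2, moving DOWN
Serve below first (descending): [1]
Then reverse, serve above (ascending): [3, 4, 5, 6, 9]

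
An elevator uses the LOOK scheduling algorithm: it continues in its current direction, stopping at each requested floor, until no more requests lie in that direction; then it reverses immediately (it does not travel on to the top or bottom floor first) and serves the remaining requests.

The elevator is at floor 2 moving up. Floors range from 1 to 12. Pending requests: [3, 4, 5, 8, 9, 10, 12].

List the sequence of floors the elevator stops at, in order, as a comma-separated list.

Answer: 3, 4, 5, 8, 9, 10, 12

Derivation:
Current: 2, moving UP
Serve above first (ascending): [3, 4, 5, 8, 9, 10, 12]
Then reverse, serve below (descending): []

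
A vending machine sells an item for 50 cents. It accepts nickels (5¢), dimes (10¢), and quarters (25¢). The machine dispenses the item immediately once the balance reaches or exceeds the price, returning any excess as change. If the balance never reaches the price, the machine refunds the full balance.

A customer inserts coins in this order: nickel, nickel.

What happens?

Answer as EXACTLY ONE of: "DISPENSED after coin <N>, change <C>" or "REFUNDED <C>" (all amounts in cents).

Answer: REFUNDED 10

Derivation:
Price: 50¢
Coin 1 (nickel, 5¢): balance = 5¢
Coin 2 (nickel, 5¢): balance = 10¢
All coins inserted, balance 10¢ < price 50¢ → REFUND 10¢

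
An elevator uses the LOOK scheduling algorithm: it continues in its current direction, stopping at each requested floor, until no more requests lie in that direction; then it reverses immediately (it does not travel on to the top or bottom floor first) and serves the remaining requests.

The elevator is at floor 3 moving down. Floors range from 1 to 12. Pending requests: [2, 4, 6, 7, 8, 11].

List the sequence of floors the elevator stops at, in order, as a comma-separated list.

Answer: 2, 4, 6, 7, 8, 11

Derivation:
Current: 3, moving DOWN
Serve below first (descending): [2]
Then reverse, serve above (ascending): [4, 6, 7, 8, 11]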